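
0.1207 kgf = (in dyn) 1.184e+05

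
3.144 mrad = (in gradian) 0.2002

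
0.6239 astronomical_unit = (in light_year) 9.865e-06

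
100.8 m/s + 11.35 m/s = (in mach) 0.3294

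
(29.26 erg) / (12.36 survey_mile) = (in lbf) 3.307e-11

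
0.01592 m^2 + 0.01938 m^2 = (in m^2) 0.0353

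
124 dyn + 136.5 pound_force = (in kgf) 61.92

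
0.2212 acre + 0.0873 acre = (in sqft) 1.344e+04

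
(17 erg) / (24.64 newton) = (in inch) 2.716e-06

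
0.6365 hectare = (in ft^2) 6.851e+04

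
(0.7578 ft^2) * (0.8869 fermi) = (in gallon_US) 1.649e-14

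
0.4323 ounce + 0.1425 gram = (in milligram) 1.24e+04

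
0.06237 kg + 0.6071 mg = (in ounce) 2.2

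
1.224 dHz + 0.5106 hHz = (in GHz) 5.118e-08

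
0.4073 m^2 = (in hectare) 4.073e-05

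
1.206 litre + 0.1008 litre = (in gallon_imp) 0.2875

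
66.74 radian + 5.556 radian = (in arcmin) 2.485e+05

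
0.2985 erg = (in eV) 1.863e+11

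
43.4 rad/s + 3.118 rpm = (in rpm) 417.6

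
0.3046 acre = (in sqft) 1.327e+04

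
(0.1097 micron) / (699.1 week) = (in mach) 7.62e-19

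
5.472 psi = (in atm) 0.3723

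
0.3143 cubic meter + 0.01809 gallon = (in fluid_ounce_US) 1.063e+04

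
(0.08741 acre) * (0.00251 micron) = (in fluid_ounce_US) 0.03002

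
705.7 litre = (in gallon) 186.4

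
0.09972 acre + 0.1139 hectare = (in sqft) 1.66e+04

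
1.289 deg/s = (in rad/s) 0.0225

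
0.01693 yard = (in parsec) 5.017e-19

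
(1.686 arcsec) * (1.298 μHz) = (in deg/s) 6.079e-10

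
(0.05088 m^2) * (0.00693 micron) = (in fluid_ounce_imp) 1.241e-05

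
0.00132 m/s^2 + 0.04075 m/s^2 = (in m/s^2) 0.04207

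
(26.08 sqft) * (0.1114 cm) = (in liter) 2.699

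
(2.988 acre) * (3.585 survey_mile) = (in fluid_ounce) 2.359e+12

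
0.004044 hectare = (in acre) 0.009993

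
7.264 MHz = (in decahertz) 7.264e+05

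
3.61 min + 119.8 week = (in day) 838.6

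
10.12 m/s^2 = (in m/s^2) 10.12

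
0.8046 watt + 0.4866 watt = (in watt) 1.291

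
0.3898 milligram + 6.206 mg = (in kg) 6.596e-06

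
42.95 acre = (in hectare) 17.38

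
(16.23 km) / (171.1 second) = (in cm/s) 9486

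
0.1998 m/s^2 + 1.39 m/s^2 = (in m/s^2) 1.59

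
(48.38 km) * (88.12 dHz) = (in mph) 9.537e+05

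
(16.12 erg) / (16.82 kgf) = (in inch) 3.848e-07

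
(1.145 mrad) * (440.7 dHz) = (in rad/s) 0.05046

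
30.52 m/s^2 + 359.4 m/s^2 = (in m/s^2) 389.9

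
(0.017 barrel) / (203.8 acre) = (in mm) 3.277e-06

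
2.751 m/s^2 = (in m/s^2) 2.751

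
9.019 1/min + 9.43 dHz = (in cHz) 109.3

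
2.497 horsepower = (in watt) 1862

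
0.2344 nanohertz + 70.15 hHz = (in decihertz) 7.015e+04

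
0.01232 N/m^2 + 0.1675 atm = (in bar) 0.1697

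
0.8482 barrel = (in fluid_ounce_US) 4560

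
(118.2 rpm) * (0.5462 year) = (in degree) 1.222e+10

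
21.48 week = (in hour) 3609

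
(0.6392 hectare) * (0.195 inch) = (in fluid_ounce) 1.071e+06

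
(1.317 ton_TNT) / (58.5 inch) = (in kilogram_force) 3.782e+08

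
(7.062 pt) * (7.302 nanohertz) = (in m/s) 1.819e-11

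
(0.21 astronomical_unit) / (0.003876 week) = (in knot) 2.605e+07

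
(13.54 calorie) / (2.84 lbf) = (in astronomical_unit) 2.998e-11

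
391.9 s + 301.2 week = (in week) 301.2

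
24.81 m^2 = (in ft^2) 267.1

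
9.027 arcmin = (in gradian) 0.1672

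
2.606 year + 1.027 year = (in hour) 3.183e+04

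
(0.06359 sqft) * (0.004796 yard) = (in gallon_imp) 0.005699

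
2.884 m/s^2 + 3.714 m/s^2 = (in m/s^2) 6.598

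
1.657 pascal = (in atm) 1.635e-05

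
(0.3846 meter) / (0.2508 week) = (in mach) 7.447e-09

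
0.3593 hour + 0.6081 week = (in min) 6151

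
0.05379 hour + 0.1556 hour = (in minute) 12.56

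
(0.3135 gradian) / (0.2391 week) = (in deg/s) 1.951e-06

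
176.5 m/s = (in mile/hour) 394.8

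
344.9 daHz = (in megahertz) 0.003449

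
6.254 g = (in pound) 0.01379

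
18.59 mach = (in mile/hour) 1.416e+04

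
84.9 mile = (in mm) 1.366e+08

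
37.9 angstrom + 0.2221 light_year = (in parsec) 0.0681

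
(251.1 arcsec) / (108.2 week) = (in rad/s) 1.86e-11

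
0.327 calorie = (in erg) 1.368e+07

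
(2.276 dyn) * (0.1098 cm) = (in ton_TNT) 5.973e-18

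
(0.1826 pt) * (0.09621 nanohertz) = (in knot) 1.205e-14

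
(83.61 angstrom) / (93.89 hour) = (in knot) 4.808e-14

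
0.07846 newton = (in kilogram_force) 0.008001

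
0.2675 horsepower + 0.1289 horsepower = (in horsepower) 0.3964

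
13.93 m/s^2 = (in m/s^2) 13.93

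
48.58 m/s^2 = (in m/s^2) 48.58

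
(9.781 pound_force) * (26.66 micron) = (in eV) 7.24e+15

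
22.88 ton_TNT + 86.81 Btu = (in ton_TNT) 22.88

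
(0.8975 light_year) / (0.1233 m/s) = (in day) 7.97e+11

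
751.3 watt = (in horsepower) 1.008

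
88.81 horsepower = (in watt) 6.623e+04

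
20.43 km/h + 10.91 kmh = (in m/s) 8.706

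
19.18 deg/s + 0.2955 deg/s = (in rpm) 3.246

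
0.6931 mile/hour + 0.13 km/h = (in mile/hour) 0.7739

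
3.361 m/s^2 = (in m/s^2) 3.361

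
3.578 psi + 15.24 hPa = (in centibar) 26.19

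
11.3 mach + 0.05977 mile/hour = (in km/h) 1.385e+04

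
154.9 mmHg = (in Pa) 2.065e+04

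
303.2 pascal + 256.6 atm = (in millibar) 2.6e+05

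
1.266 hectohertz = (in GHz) 1.266e-07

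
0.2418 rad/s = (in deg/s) 13.85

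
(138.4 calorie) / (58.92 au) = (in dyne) 6.57e-06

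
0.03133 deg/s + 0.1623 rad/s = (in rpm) 1.555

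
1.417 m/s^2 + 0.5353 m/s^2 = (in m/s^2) 1.952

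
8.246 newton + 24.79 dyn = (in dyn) 8.246e+05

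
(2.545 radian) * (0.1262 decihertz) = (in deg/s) 1.84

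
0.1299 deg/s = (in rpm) 0.02165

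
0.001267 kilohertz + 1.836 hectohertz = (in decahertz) 18.49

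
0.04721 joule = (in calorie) 0.01128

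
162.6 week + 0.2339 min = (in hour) 2.732e+04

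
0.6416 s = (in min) 0.01069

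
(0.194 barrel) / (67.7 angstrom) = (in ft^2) 4.904e+07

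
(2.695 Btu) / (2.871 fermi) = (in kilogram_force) 1.01e+17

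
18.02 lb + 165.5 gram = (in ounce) 294.2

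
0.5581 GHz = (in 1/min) 3.349e+10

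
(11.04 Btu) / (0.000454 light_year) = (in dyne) 0.0002712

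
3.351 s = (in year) 1.063e-07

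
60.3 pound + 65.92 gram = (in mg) 2.742e+07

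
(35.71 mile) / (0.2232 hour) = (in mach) 0.2101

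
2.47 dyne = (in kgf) 2.519e-06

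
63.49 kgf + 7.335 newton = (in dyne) 6.3e+07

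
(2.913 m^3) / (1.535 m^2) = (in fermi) 1.898e+15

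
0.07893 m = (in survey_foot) 0.259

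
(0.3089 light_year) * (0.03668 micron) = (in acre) 2.649e+04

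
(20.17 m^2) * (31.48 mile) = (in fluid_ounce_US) 3.455e+10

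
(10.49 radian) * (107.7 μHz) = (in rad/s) 0.00113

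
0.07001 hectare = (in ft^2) 7536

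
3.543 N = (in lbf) 0.7965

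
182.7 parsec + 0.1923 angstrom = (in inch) 2.22e+20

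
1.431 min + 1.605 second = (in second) 87.47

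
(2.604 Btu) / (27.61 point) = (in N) 2.821e+05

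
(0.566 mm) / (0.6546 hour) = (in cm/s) 2.402e-05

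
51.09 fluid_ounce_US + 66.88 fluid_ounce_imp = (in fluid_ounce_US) 115.3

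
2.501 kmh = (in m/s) 0.6947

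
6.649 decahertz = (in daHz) 6.649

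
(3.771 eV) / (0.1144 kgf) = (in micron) 5.385e-13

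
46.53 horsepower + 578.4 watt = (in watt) 3.528e+04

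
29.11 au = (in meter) 4.355e+12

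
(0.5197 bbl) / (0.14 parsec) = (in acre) 4.726e-21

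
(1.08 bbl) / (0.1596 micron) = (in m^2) 1.076e+06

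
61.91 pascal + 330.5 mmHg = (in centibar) 44.12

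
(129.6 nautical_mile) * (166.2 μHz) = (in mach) 0.1172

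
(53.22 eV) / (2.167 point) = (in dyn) 1.115e-09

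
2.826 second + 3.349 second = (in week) 1.021e-05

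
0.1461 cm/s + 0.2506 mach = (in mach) 0.2506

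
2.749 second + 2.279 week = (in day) 15.95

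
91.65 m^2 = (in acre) 0.02265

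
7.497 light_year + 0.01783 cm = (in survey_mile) 4.407e+13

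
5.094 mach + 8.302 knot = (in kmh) 6260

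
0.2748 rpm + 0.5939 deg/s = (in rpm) 0.3738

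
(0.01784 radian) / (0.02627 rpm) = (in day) 7.506e-05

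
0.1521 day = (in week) 0.02173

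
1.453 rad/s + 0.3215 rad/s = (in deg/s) 101.7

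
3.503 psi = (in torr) 181.2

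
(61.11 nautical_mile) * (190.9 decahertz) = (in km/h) 7.778e+08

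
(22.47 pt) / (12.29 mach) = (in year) 6.007e-14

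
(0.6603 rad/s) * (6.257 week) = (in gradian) 1.591e+08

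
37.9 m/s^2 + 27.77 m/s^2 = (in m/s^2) 65.67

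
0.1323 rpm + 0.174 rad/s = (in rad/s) 0.1879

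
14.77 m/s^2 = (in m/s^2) 14.77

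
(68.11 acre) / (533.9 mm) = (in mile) 320.8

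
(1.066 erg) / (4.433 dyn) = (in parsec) 7.793e-20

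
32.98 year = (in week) 1720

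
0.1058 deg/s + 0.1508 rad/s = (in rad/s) 0.1526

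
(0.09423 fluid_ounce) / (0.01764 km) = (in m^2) 1.58e-07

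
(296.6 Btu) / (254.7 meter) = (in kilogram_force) 125.3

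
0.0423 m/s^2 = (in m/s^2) 0.0423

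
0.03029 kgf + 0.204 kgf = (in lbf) 0.5165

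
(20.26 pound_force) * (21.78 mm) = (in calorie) 0.4691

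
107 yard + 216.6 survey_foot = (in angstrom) 1.639e+12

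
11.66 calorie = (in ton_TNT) 1.166e-08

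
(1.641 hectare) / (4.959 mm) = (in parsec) 1.072e-10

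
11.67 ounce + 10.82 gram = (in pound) 0.7532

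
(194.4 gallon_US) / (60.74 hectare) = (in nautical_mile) 6.542e-10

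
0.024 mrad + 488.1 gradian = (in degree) 439.3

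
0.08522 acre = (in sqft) 3712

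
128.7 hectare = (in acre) 318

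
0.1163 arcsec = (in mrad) 0.0005638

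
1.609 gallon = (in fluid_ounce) 206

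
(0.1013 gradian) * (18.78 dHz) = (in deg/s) 0.1712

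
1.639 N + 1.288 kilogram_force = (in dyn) 1.427e+06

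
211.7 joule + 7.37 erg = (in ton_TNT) 5.06e-08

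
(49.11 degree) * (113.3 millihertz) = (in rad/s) 0.09711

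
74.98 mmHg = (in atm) 0.09866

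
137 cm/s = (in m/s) 1.37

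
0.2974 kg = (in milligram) 2.974e+05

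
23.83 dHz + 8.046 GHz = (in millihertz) 8.046e+12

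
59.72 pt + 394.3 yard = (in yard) 394.3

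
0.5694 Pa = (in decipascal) 5.694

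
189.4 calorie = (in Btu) 0.7511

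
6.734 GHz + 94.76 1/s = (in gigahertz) 6.734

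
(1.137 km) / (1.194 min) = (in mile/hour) 35.5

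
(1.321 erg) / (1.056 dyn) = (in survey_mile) 7.773e-06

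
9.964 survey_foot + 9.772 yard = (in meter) 11.97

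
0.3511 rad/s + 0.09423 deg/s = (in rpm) 3.368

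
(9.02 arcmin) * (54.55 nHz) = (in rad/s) 1.431e-10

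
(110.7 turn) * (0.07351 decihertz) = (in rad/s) 5.113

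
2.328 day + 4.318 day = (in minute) 9570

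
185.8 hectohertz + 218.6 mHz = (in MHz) 0.01858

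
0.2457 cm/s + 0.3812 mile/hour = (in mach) 0.0005077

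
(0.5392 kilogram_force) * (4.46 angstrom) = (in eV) 1.472e+10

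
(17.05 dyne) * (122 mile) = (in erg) 3.348e+08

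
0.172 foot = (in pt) 148.6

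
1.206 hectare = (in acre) 2.98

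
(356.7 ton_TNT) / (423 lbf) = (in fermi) 7.932e+23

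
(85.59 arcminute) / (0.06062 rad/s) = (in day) 4.754e-06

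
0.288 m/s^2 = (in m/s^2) 0.288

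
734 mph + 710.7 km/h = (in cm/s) 5.255e+04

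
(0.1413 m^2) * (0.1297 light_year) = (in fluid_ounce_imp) 6.102e+18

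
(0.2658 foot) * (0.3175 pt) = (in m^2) 9.074e-06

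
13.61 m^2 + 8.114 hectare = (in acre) 20.05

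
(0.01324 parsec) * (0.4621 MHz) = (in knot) 3.67e+20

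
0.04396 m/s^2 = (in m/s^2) 0.04396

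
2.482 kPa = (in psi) 0.36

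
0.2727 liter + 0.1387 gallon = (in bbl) 0.005018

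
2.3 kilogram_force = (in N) 22.56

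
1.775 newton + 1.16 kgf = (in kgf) 1.341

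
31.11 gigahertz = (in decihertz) 3.111e+11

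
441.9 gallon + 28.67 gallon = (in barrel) 11.2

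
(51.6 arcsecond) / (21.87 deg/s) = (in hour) 1.821e-07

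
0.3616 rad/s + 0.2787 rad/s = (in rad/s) 0.6403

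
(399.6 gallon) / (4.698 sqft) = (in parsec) 1.123e-16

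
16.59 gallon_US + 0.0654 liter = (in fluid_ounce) 2126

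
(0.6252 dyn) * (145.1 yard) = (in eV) 5.177e+15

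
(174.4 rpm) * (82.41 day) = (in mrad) 1.3e+11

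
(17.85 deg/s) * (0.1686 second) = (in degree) 3.01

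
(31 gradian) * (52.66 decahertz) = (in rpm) 2449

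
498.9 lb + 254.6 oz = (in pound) 514.8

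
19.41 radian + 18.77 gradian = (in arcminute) 6.774e+04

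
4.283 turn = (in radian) 26.91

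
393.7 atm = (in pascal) 3.989e+07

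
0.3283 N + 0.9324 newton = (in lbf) 0.2834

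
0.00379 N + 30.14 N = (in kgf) 3.074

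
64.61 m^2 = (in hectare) 0.006461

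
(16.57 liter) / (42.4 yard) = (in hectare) 4.274e-08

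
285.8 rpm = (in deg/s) 1715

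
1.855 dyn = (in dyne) 1.855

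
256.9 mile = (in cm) 4.134e+07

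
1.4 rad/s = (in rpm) 13.37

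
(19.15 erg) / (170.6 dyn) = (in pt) 3.182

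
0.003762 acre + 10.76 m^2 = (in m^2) 25.98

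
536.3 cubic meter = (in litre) 5.363e+05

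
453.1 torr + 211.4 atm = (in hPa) 2.148e+05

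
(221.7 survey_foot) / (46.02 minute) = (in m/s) 0.02447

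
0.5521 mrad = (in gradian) 0.03515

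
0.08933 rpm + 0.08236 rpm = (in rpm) 0.1717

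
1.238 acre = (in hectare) 0.501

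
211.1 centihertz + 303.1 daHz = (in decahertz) 303.3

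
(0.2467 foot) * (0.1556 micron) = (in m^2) 1.17e-08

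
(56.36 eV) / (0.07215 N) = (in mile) 7.777e-20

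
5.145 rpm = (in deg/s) 30.87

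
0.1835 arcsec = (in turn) 1.416e-07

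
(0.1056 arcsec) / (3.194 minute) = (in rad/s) 2.671e-09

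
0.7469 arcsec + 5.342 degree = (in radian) 0.09324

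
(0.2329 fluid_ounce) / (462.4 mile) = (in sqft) 9.963e-11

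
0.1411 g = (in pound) 0.0003111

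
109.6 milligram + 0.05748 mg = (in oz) 0.003868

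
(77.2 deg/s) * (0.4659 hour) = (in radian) 2260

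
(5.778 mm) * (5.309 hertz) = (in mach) 9.009e-05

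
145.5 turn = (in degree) 5.238e+04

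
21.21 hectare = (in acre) 52.41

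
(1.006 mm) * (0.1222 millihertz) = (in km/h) 4.426e-07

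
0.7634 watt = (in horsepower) 0.001024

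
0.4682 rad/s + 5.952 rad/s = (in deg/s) 367.9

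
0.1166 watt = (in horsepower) 0.0001564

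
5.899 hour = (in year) 0.0006734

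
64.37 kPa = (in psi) 9.336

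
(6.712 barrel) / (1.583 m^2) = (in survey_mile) 0.0004189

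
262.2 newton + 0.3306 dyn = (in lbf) 58.94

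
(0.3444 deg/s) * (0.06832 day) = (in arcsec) 7.319e+06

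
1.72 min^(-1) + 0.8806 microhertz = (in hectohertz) 0.0002867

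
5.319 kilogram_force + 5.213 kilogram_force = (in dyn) 1.033e+07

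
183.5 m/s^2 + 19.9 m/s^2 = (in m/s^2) 203.4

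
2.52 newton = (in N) 2.52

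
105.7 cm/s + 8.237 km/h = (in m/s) 3.345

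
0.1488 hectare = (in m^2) 1488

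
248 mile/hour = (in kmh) 399.1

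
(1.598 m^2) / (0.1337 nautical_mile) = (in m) 0.006454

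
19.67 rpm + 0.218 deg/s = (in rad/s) 2.064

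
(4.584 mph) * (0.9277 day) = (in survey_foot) 5.389e+05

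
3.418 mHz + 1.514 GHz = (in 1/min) 9.084e+10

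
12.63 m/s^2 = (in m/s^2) 12.63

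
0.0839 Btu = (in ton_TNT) 2.116e-08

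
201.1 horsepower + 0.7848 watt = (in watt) 1.5e+05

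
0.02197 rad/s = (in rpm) 0.2098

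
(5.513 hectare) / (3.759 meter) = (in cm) 1.467e+06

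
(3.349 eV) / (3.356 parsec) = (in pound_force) 1.165e-36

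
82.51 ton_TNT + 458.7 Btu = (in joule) 3.452e+11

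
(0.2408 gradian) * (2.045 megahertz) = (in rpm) 7.387e+04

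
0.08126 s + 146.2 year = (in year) 146.2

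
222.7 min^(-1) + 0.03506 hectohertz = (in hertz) 7.218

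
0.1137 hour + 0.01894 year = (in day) 6.918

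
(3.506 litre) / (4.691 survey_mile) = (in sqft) 4.999e-06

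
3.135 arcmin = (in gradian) 0.05806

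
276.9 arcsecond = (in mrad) 1.342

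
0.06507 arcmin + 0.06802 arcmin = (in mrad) 0.03871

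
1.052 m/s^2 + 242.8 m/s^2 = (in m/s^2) 243.9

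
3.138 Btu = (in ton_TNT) 7.913e-07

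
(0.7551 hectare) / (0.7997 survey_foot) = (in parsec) 1.004e-12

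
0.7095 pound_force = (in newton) 3.156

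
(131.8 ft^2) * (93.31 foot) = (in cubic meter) 348.2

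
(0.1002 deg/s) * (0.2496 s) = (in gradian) 0.02779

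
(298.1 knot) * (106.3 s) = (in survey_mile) 10.13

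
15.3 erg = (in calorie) 3.657e-07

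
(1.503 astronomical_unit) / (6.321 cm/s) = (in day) 4.117e+07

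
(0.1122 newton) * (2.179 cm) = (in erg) 2.445e+04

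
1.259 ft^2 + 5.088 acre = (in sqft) 2.216e+05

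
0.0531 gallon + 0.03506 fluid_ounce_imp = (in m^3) 0.000202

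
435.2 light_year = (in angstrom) 4.117e+28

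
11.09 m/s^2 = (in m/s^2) 11.09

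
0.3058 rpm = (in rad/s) 0.03202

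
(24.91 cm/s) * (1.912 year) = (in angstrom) 1.502e+17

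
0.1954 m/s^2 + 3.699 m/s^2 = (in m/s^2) 3.894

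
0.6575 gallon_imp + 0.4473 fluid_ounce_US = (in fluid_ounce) 101.5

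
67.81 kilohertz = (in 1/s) 6.781e+04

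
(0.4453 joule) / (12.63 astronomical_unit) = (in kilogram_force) 2.403e-14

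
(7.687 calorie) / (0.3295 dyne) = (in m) 9.761e+06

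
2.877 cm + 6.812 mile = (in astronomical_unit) 7.328e-08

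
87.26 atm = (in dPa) 8.842e+07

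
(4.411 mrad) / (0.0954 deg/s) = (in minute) 0.04415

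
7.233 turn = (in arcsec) 9.374e+06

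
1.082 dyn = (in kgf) 1.103e-06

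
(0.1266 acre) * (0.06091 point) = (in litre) 11.01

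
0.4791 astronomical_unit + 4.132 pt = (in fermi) 7.167e+25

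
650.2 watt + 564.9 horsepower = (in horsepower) 565.8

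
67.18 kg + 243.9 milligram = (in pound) 148.1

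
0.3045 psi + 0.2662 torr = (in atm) 0.02107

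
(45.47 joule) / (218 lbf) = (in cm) 4.689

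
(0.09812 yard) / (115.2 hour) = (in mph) 4.839e-07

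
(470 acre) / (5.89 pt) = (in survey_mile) 5.688e+05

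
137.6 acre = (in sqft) 5.994e+06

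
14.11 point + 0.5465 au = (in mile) 5.08e+07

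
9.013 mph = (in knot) 7.832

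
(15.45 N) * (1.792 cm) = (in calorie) 0.06617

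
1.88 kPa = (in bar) 0.0188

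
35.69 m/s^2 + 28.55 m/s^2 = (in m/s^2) 64.24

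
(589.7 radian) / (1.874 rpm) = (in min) 50.08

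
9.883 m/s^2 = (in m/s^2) 9.883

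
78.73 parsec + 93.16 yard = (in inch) 9.564e+19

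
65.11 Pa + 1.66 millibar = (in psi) 0.03352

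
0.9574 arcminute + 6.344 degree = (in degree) 6.36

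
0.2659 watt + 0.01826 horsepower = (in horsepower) 0.01862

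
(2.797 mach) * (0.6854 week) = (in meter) 3.948e+08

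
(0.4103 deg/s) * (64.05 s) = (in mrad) 458.7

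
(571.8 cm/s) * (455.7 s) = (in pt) 7.386e+06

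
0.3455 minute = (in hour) 0.005758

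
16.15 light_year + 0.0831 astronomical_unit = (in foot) 5.013e+17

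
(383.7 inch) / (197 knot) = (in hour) 2.671e-05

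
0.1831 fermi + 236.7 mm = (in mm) 236.7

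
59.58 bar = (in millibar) 5.958e+04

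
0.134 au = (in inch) 7.892e+11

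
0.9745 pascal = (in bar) 9.745e-06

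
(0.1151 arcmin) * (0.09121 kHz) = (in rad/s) 0.003054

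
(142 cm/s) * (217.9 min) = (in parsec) 6.017e-13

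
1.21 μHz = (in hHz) 1.21e-08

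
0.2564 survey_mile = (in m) 412.6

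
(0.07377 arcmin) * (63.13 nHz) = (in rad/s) 1.355e-12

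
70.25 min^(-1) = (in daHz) 0.1171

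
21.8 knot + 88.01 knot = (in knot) 109.8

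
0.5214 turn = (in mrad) 3276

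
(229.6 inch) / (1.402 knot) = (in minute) 0.1348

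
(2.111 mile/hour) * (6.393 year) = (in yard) 2.081e+08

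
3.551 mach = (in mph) 2705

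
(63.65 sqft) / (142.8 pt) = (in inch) 4621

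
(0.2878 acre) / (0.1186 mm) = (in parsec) 3.183e-10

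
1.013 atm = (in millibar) 1026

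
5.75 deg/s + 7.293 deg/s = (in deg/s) 13.04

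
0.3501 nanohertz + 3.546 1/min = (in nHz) 5.91e+07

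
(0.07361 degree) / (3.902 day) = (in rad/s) 3.811e-09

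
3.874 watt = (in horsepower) 0.005195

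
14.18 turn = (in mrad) 8.91e+04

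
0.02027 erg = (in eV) 1.265e+10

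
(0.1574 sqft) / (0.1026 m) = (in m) 0.1425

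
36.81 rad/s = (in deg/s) 2109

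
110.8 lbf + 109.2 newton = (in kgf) 61.39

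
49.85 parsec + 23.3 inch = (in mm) 1.538e+21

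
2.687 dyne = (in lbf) 6.041e-06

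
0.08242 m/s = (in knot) 0.1602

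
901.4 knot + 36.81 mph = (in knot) 933.4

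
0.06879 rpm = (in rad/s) 0.007204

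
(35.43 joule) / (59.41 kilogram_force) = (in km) 6.081e-05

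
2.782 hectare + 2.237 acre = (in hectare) 3.687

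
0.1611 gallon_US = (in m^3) 0.0006098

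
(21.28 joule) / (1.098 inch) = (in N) 763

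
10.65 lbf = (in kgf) 4.831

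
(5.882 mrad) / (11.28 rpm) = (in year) 1.579e-10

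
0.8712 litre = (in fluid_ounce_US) 29.46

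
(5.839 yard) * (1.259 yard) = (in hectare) 0.0006147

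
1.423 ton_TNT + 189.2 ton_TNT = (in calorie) 1.906e+11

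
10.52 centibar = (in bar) 0.1052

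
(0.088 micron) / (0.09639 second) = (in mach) 2.681e-09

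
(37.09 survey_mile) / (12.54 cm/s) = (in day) 5.509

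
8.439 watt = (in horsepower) 0.01132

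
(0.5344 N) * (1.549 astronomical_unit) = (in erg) 1.238e+18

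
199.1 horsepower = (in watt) 1.485e+05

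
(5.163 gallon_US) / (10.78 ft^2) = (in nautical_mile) 1.054e-05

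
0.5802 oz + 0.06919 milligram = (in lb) 0.03626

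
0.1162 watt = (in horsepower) 0.0001558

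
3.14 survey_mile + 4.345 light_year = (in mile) 2.554e+13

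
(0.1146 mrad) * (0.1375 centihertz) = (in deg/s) 9.028e-06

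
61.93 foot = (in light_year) 1.995e-15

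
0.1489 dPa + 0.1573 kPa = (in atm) 0.001553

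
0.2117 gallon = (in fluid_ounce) 27.1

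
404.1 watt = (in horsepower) 0.5419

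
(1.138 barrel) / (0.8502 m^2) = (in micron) 2.128e+05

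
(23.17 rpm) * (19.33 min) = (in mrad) 2.814e+06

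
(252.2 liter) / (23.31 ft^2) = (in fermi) 1.165e+14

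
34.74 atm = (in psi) 510.5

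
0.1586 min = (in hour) 0.002643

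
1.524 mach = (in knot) 1009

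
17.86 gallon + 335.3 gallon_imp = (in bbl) 10.01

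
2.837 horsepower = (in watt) 2116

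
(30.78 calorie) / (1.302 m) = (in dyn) 9.891e+06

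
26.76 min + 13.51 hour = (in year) 0.001593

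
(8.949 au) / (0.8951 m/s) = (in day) 1.731e+07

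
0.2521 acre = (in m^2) 1020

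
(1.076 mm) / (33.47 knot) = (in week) 1.033e-10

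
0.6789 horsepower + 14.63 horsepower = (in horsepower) 15.31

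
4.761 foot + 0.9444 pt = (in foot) 4.762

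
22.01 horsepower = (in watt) 1.641e+04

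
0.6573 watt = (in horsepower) 0.0008815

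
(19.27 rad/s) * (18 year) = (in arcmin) 3.76e+13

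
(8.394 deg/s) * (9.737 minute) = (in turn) 13.62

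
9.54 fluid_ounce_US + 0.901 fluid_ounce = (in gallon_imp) 0.06792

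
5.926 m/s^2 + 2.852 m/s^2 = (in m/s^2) 8.778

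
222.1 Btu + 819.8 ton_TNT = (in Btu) 3.251e+09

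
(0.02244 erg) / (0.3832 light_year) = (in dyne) 6.19e-20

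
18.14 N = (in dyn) 1.814e+06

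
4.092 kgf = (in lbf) 9.021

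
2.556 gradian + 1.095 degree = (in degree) 3.395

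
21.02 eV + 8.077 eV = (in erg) 4.662e-11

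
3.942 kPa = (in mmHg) 29.57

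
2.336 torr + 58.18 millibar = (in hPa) 61.29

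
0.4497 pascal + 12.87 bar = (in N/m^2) 1.287e+06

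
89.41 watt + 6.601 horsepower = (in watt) 5012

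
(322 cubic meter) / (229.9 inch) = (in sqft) 593.5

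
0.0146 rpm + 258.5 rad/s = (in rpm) 2469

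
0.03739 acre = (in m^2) 151.3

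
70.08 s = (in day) 0.0008111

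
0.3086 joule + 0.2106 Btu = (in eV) 1.389e+21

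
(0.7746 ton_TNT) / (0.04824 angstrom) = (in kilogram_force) 6.851e+19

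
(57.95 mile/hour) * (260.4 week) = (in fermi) 4.08e+24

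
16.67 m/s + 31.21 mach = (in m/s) 1.064e+04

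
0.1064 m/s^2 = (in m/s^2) 0.1064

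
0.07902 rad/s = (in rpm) 0.7546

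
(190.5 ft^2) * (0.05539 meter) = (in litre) 980.3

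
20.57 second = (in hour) 0.005714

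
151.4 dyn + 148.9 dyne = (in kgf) 0.0003062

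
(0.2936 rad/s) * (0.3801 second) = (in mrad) 111.6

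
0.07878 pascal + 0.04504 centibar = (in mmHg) 0.3384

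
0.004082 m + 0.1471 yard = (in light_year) 1.465e-17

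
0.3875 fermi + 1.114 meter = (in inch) 43.86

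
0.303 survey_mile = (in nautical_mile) 0.2633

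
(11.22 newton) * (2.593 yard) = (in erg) 2.66e+08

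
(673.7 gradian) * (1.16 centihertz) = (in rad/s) 0.1228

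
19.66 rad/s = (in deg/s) 1126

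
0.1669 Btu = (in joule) 176.1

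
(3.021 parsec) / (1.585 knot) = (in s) 1.143e+17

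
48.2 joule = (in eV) 3.008e+20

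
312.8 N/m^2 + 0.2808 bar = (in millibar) 283.9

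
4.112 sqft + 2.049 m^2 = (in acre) 0.0006007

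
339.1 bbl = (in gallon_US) 1.424e+04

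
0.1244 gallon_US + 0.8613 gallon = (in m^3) 0.003731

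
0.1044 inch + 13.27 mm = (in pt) 45.13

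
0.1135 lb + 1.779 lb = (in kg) 0.8584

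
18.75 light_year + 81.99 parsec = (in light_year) 286.2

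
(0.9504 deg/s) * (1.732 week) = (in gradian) 1.106e+06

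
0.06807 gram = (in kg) 6.807e-05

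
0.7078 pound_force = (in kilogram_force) 0.3211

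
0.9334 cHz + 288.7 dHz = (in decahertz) 2.888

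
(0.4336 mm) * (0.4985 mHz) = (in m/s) 2.161e-07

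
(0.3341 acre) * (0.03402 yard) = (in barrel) 264.5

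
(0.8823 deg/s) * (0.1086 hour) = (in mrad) 6020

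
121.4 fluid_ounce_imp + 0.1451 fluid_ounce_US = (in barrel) 0.02172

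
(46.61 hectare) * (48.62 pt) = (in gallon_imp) 1.759e+06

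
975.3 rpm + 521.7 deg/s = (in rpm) 1062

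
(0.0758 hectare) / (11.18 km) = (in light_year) 7.166e-18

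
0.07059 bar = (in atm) 0.06967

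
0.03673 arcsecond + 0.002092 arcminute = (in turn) 1.252e-07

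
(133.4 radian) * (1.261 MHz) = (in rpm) 1.606e+09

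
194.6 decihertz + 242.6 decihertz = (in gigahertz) 4.372e-08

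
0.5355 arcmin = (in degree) 0.008925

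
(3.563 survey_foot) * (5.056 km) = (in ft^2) 5.91e+04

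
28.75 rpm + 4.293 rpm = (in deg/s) 198.3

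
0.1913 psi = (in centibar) 1.319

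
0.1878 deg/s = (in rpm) 0.0313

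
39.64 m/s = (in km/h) 142.7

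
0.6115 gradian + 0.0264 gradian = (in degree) 0.5741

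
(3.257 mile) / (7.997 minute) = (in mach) 0.03208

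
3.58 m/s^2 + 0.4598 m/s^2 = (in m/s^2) 4.04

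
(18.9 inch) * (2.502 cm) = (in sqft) 0.1293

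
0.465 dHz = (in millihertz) 46.5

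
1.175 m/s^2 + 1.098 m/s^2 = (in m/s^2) 2.273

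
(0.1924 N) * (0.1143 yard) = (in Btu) 1.906e-05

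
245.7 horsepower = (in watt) 1.832e+05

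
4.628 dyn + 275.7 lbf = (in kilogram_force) 125.1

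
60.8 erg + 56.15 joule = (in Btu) 0.05322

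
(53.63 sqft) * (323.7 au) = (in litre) 2.413e+17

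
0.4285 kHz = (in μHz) 4.285e+08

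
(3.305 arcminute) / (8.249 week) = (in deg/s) 1.104e-08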